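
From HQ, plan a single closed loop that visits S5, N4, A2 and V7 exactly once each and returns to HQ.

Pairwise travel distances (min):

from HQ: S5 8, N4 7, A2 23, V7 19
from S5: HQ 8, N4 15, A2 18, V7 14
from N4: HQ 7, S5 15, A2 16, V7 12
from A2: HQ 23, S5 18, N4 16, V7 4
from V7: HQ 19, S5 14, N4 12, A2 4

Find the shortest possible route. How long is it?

There are 12 distinct closed tours to check (reversals are equivalent).
HQ → S5 → N4 → A2 → V7 → HQ: 8+15+16+4+19 = 62
HQ → S5 → N4 → V7 → A2 → HQ: 8+15+12+4+23 = 62
HQ → S5 → A2 → N4 → V7 → HQ: 8+18+16+12+19 = 73
HQ → S5 → A2 → V7 → N4 → HQ: 8+18+4+12+7 = 49
HQ → S5 → V7 → N4 → A2 → HQ: 8+14+12+16+23 = 73
HQ → S5 → V7 → A2 → N4 → HQ: 8+14+4+16+7 = 49
HQ → N4 → S5 → A2 → V7 → HQ: 7+15+18+4+19 = 63
HQ → N4 → S5 → V7 → A2 → HQ: 7+15+14+4+23 = 63
HQ → N4 → A2 → S5 → V7 → HQ: 7+16+18+14+19 = 74
HQ → N4 → V7 → S5 → A2 → HQ: 7+12+14+18+23 = 74
HQ → A2 → S5 → N4 → V7 → HQ: 23+18+15+12+19 = 87
HQ → A2 → N4 → S5 → V7 → HQ: 23+16+15+14+19 = 87
The minimum is 49.
One optimal route: HQ → S5 → A2 → V7 → N4 → HQ (or its reverse).

49 min — the shortest possible round trip.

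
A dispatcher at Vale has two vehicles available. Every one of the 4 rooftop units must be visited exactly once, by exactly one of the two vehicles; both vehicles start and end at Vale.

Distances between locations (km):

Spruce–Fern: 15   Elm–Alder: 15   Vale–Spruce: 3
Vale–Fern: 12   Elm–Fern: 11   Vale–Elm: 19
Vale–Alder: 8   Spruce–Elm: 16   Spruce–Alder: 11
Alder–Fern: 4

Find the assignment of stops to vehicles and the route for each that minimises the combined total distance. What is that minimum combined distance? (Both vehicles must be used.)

Minimum combined distance: 48 km.

Check every non-empty split of the stops between the two vehicles; for each half take its own optimal tour:
  {Spruce} + {Elm, Alder, Fern}: 6 + 42 = 48
  {Elm} + {Spruce, Alder, Fern}: 38 + 30 = 68
  {Spruce, Elm} + {Alder, Fern}: 38 + 24 = 62
  {Alder} + {Spruce, Elm, Fern}: 16 + 42 = 58
  {Spruce, Alder} + {Elm, Fern}: 22 + 42 = 64
  {Elm, Alder} + {Spruce, Fern}: 42 + 30 = 72
  … (7 splits in total)
Best: vehicle 1 Vale → Spruce → Vale = 6; vehicle 2 Vale → Elm → Fern → Alder → Vale = 42; combined 48.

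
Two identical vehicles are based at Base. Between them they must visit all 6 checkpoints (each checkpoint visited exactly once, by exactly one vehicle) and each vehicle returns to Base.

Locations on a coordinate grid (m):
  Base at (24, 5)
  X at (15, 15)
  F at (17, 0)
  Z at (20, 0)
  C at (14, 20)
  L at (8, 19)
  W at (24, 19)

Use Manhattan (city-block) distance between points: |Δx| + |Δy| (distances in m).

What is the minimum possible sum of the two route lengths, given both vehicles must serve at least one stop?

86 m — the smallest possible combined total.

Check every non-empty split of the stops between the two vehicles; for each half take its own optimal tour:
  {X} + {F, Z, C, L, W}: 38 + 72 = 110
  {F} + {X, Z, C, L, W}: 24 + 72 = 96
  {X, F} + {Z, C, L, W}: 48 + 72 = 120
  {Z} + {X, F, C, L, W}: 18 + 72 = 90
  {X, Z} + {F, C, L, W}: 48 + 72 = 120
  {F, Z} + {X, C, L, W}: 24 + 62 = 86
  … (31 splits in total)
Best: vehicle 1 Base → F → Z → Base = 24; vehicle 2 Base → X → C → L → W → Base = 62; combined 86.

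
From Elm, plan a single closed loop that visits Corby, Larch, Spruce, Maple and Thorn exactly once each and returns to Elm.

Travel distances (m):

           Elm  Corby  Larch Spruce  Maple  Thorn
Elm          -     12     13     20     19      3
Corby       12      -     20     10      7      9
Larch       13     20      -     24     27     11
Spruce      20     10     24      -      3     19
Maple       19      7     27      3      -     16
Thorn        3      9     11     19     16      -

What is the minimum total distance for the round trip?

59 m — the shortest possible round trip.

With 5 stops there are 5!/2 = 60 distinct round trips (a route and its reverse cost the same).
Elm-Corby-Larch-Spruce-Maple-Thorn-Elm: 12+20+24+3+16+3 = 78
Elm-Corby-Larch-Spruce-Thorn-Maple-Elm: 12+20+24+19+16+19 = 110
Elm-Corby-Larch-Maple-Spruce-Thorn-Elm: 12+20+27+3+19+3 = 84
Elm-Corby-Larch-Maple-Thorn-Spruce-Elm: 12+20+27+16+19+20 = 114
Elm-Corby-Larch-Thorn-Spruce-Maple-Elm: 12+20+11+19+3+19 = 84
Elm-Corby-Larch-Thorn-Maple-Spruce-Elm: 12+20+11+16+3+20 = 82
Elm-Corby-Spruce-Larch-Maple-Thorn-Elm: 12+10+24+27+16+3 = 92
Elm-Corby-Spruce-Larch-Thorn-Maple-Elm: 12+10+24+11+16+19 = 92
Elm-Corby-Spruce-Maple-Larch-Thorn-Elm: 12+10+3+27+11+3 = 66
Elm-Corby-Spruce-Maple-Thorn-Larch-Elm: 12+10+3+16+11+13 = 65
Elm-Corby-Spruce-Thorn-Larch-Maple-Elm: 12+10+19+11+27+19 = 98
Elm-Corby-Spruce-Thorn-Maple-Larch-Elm: 12+10+19+16+27+13 = 97
Elm-Corby-Maple-Larch-Spruce-Thorn-Elm: 12+7+27+24+19+3 = 92
Elm-Corby-Maple-Larch-Thorn-Spruce-Elm: 12+7+27+11+19+20 = 96
… (46 more)
Elm-Larch-Spruce-Maple-Corby-Thorn-Elm: 13+24+3+7+9+3 = 59  ← best
The minimum is 59.
One optimal route: Elm → Larch → Spruce → Maple → Corby → Thorn → Elm (or its reverse).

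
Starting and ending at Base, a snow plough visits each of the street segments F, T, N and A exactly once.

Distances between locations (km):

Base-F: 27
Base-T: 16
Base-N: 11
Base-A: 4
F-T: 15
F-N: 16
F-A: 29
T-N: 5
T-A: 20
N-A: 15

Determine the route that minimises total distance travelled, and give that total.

Shortest round trip = 64 km.

With 4 stops there are 4!/2 = 12 distinct round trips (a route and its reverse cost the same).
Base-F-T-N-A-Base: 27+15+5+15+4 = 66
Base-F-T-A-N-Base: 27+15+20+15+11 = 88
Base-F-N-T-A-Base: 27+16+5+20+4 = 72
Base-F-N-A-T-Base: 27+16+15+20+16 = 94
Base-F-A-T-N-Base: 27+29+20+5+11 = 92
Base-F-A-N-T-Base: 27+29+15+5+16 = 92
Base-T-F-N-A-Base: 16+15+16+15+4 = 66
Base-T-F-A-N-Base: 16+15+29+15+11 = 86
Base-T-N-F-A-Base: 16+5+16+29+4 = 70
Base-T-A-F-N-Base: 16+20+29+16+11 = 92
Base-N-F-T-A-Base: 11+16+15+20+4 = 66
Base-N-T-F-A-Base: 11+5+15+29+4 = 64
The minimum is 64.
One optimal route: Base → N → T → F → A → Base (or its reverse).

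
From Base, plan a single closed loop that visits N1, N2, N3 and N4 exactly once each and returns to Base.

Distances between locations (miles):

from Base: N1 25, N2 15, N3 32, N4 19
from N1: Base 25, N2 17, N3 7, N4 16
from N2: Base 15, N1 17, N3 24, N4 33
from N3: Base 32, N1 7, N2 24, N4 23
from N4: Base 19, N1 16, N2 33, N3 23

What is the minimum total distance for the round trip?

Base→N1→N2→N3→N4→Base: 25+17+24+23+19 = 108
Base→N1→N2→N4→N3→Base: 25+17+33+23+32 = 130
Base→N1→N3→N2→N4→Base: 25+7+24+33+19 = 108
Base→N1→N3→N4→N2→Base: 25+7+23+33+15 = 103
Base→N1→N4→N2→N3→Base: 25+16+33+24+32 = 130
Base→N1→N4→N3→N2→Base: 25+16+23+24+15 = 103
Base→N2→N1→N3→N4→Base: 15+17+7+23+19 = 81
Base→N2→N1→N4→N3→Base: 15+17+16+23+32 = 103
Base→N2→N3→N1→N4→Base: 15+24+7+16+19 = 81
Base→N2→N4→N1→N3→Base: 15+33+16+7+32 = 103
Base→N3→N1→N2→N4→Base: 32+7+17+33+19 = 108
Base→N3→N2→N1→N4→Base: 32+24+17+16+19 = 108
The minimum is 81.
One optimal route: Base → N2 → N1 → N3 → N4 → Base (or its reverse).

Minimum total distance: 81 miles.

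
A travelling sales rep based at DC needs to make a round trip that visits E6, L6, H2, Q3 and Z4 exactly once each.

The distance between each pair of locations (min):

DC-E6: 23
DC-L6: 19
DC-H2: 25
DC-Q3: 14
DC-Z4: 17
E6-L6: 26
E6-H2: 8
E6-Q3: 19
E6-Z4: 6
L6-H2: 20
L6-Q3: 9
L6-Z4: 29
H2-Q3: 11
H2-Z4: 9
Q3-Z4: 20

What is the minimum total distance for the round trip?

There are 60 distinct closed tours to check (reversals are equivalent).
DC→E6→L6→H2→Q3→Z4→DC: 23+26+20+11+20+17 = 117
DC→E6→L6→H2→Z4→Q3→DC: 23+26+20+9+20+14 = 112
DC→E6→L6→Q3→H2→Z4→DC: 23+26+9+11+9+17 = 95
DC→E6→L6→Q3→Z4→H2→DC: 23+26+9+20+9+25 = 112
DC→E6→L6→Z4→H2→Q3→DC: 23+26+29+9+11+14 = 112
DC→E6→L6→Z4→Q3→H2→DC: 23+26+29+20+11+25 = 134
DC→E6→H2→L6→Q3→Z4→DC: 23+8+20+9+20+17 = 97
DC→E6→H2→L6→Z4→Q3→DC: 23+8+20+29+20+14 = 114
DC→E6→H2→Q3→L6→Z4→DC: 23+8+11+9+29+17 = 97
DC→E6→H2→Q3→Z4→L6→DC: 23+8+11+20+29+19 = 110
DC→E6→H2→Z4→L6→Q3→DC: 23+8+9+29+9+14 = 92
DC→E6→H2→Z4→Q3→L6→DC: 23+8+9+20+9+19 = 88
DC→E6→Q3→L6→H2→Z4→DC: 23+19+9+20+9+17 = 97
DC→E6→Q3→L6→Z4→H2→DC: 23+19+9+29+9+25 = 114
… (46 more)
DC→L6→Q3→H2→E6→Z4→DC: 19+9+11+8+6+17 = 70  ← best
The minimum is 70.
One optimal route: DC → L6 → Q3 → H2 → E6 → Z4 → DC (or its reverse).

Shortest round trip = 70 min.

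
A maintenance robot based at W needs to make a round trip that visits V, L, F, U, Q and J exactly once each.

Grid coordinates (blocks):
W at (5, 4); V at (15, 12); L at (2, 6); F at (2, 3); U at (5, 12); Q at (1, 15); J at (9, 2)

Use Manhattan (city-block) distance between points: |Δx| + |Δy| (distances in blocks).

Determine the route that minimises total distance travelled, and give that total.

With 6 stops there are 6!/2 = 360 distinct round trips (a route and its reverse cost the same).
W-V-L-F-U-Q-J-W: 18+19+3+12+7+21+6 = 86
W-V-L-F-U-J-Q-W: 18+19+3+12+14+21+15 = 102
W-V-L-F-Q-U-J-W: 18+19+3+13+7+14+6 = 80
W-V-L-F-Q-J-U-W: 18+19+3+13+21+14+8 = 96
W-V-L-F-J-U-Q-W: 18+19+3+8+14+7+15 = 84
W-V-L-F-J-Q-U-W: 18+19+3+8+21+7+8 = 84
W-V-L-U-F-Q-J-W: 18+19+9+12+13+21+6 = 98
W-V-L-U-F-J-Q-W: 18+19+9+12+8+21+15 = 102
… (352 more)
W-F-L-Q-U-V-J-W: 4+3+10+7+10+16+6 = 56  ← best
The minimum is 56.
One optimal route: W → F → L → Q → U → V → J → W (or its reverse).

56 blocks — the shortest possible round trip.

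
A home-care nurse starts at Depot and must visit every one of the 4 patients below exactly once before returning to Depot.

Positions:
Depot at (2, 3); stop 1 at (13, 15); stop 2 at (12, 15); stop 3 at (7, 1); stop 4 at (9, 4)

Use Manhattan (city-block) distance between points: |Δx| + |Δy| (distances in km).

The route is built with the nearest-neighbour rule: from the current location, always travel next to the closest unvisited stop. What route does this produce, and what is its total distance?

Nearest-neighbour total = 50 km; route Depot → stop 3 → stop 4 → stop 2 → stop 1 → Depot.

At Depot the remaining stops are stop 3 7, stop 4 8, stop 2 22, stop 1 23; go to stop 3.
At stop 3 the remaining stops are stop 4 5, stop 2 19, stop 1 20; go to stop 4.
At stop 4 the remaining stops are stop 2 14, stop 1 15; go to stop 2.
At stop 2 the remaining stops are stop 1 1; go to stop 1.
Return stop 1→Depot: 23.
Total = 7 + 5 + 14 + 1 + 23 = 50.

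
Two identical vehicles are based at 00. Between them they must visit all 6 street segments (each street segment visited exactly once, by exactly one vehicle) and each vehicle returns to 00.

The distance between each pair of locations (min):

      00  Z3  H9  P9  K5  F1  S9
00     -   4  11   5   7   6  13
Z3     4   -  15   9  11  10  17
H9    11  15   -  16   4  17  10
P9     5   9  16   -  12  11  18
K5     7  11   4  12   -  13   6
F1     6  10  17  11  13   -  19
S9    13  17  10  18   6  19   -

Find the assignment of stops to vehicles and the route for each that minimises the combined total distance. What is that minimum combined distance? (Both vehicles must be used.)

There are 2^5 − 1 = 31 ways to divide the 6 stops into two non-empty groups. For each, the best each vehicle can do is its own shortest tour through its group:
  {Z3} + {H9, P9, K5, F1, S9}: 8 + 56 = 64
  {H9} + {Z3, P9, K5, F1, S9}: 22 + 56 = 78
  {Z3, H9} + {P9, K5, F1, S9}: 30 + 48 = 78
  {P9} + {Z3, H9, K5, F1, S9}: 10 + 54 = 64
  {Z3, P9} + {H9, K5, F1, S9}: 18 + 46 = 64
  {H9, P9} + {Z3, K5, F1, S9}: 32 + 46 = 78
  … (31 splits in total)
Best: vehicle 1 00 → Z3 → 00 = 8; vehicle 2 00 → H9 → K5 → S9 → P9 → F1 → 00 = 56; combined 64.

64 min — the smallest possible combined total.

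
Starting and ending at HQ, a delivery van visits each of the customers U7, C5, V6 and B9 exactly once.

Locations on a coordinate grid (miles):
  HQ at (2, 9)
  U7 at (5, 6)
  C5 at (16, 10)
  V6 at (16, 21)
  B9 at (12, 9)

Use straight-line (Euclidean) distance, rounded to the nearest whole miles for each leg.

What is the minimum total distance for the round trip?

With 4 stops there are 4!/2 = 12 distinct round trips (a route and its reverse cost the same).
HQ-U7-C5-V6-B9-HQ: 4+12+11+13+10 = 50
HQ-U7-C5-B9-V6-HQ: 4+12+4+13+18 = 51
HQ-U7-V6-C5-B9-HQ: 4+19+11+4+10 = 48
HQ-U7-V6-B9-C5-HQ: 4+19+13+4+14 = 54
HQ-U7-B9-C5-V6-HQ: 4+8+4+11+18 = 45
HQ-U7-B9-V6-C5-HQ: 4+8+13+11+14 = 50
HQ-C5-U7-V6-B9-HQ: 14+12+19+13+10 = 68
HQ-C5-U7-B9-V6-HQ: 14+12+8+13+18 = 65
HQ-C5-V6-U7-B9-HQ: 14+11+19+8+10 = 62
HQ-C5-B9-U7-V6-HQ: 14+4+8+19+18 = 63
HQ-V6-U7-C5-B9-HQ: 18+19+12+4+10 = 63
HQ-V6-C5-U7-B9-HQ: 18+11+12+8+10 = 59
The minimum is 45.
One optimal route: HQ → U7 → B9 → C5 → V6 → HQ (or its reverse).

45 miles — the shortest possible round trip.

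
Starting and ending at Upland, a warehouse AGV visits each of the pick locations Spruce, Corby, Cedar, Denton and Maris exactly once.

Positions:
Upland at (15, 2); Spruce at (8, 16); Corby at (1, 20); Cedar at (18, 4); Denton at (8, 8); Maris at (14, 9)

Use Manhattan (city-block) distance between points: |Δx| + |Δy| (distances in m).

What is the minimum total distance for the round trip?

Minimum total distance: 70 m.

There are 60 distinct closed tours to check (reversals are equivalent).
Upland - Spruce - Corby - Cedar - Denton - Maris - Upland: 21+11+33+14+7+8 = 94
Upland - Spruce - Corby - Cedar - Maris - Denton - Upland: 21+11+33+9+7+13 = 94
Upland - Spruce - Corby - Denton - Cedar - Maris - Upland: 21+11+19+14+9+8 = 82
Upland - Spruce - Corby - Denton - Maris - Cedar - Upland: 21+11+19+7+9+5 = 72
Upland - Spruce - Corby - Maris - Cedar - Denton - Upland: 21+11+24+9+14+13 = 92
Upland - Spruce - Corby - Maris - Denton - Cedar - Upland: 21+11+24+7+14+5 = 82
Upland - Spruce - Cedar - Corby - Denton - Maris - Upland: 21+22+33+19+7+8 = 110
Upland - Spruce - Cedar - Corby - Maris - Denton - Upland: 21+22+33+24+7+13 = 120
Upland - Spruce - Cedar - Denton - Corby - Maris - Upland: 21+22+14+19+24+8 = 108
Upland - Spruce - Cedar - Denton - Maris - Corby - Upland: 21+22+14+7+24+32 = 120
Upland - Spruce - Cedar - Maris - Corby - Denton - Upland: 21+22+9+24+19+13 = 108
Upland - Spruce - Cedar - Maris - Denton - Corby - Upland: 21+22+9+7+19+32 = 110
Upland - Spruce - Denton - Corby - Cedar - Maris - Upland: 21+8+19+33+9+8 = 98
Upland - Spruce - Denton - Corby - Maris - Cedar - Upland: 21+8+19+24+9+5 = 86
… (46 more)
Upland - Cedar - Denton - Spruce - Corby - Maris - Upland: 5+14+8+11+24+8 = 70  ← best
The minimum is 70.
One optimal route: Upland → Cedar → Denton → Spruce → Corby → Maris → Upland (or its reverse).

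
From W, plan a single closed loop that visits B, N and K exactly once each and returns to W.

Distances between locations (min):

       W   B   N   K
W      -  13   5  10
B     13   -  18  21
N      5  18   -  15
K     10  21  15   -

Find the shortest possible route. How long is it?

54 min — the shortest possible round trip.

With 3 stops there are 3!/2 = 3 distinct round trips (a route and its reverse cost the same).
W→B→N→K→W: 13+18+15+10 = 56
W→B→K→N→W: 13+21+15+5 = 54
W→N→B→K→W: 5+18+21+10 = 54
The minimum is 54.
One optimal route: W → B → K → N → W (or its reverse).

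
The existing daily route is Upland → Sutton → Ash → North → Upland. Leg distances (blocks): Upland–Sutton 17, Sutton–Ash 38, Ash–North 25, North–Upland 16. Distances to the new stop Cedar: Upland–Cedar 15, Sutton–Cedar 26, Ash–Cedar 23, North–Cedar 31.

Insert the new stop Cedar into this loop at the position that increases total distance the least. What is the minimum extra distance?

Minimum extra distance: 11 blocks, inserting Cedar between Sutton and Ash.

Insertion cost between consecutive stops i–j is d(i,Cedar) + d(Cedar,j) − d(i,j):
  between Upland and Sutton: 15 + 26 − 17 = 24
  between Sutton and Ash: 26 + 23 − 38 = 11
  between Ash and North: 23 + 31 − 25 = 29
  between North and Upland: 31 + 15 − 16 = 30
Cheapest insertion is between Sutton and Ash, adding 11.
New total = 96 + 11 = 107.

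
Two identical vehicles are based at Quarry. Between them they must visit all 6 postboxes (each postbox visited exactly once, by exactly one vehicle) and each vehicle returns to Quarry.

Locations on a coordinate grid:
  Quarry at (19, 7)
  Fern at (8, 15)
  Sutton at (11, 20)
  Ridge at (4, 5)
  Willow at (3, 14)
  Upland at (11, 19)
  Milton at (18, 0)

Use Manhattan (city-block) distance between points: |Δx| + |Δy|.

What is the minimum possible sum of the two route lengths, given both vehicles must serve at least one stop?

Try each way of splitting the stops between the two vehicles (each non-empty) and, for each split, find the best tour for each vehicle:
  {Fern} + {Sutton, Ridge, Willow, Upland, Milton}: 38 + 72 = 110
  {Sutton} + {Fern, Ridge, Willow, Upland, Milton}: 42 + 70 = 112
  {Fern, Sutton} + {Ridge, Willow, Upland, Milton}: 48 + 70 = 118
  {Ridge} + {Fern, Sutton, Willow, Upland, Milton}: 34 + 72 = 106
  {Fern, Ridge} + {Sutton, Willow, Upland, Milton}: 50 + 72 = 122
  {Sutton, Ridge} + {Fern, Willow, Upland, Milton}: 60 + 70 = 130
  … (31 splits in total)
  {Fern, Sutton, Ridge, Willow, Upland} + {Milton}: 62 + 16 = 78  ← best
Best: vehicle 1 Quarry → Sutton → Upland → Fern → Willow → Ridge → Quarry = 62; vehicle 2 Quarry → Milton → Quarry = 16; combined 78.

Minimum combined distance: 78.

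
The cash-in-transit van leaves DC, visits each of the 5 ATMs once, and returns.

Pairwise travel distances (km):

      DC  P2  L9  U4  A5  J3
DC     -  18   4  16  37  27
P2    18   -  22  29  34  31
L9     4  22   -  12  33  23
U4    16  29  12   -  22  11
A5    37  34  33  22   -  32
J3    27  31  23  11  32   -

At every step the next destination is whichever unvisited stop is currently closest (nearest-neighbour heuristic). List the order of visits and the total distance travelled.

From DC: distances to unvisited — L9=4, U4=16, P2=18, J3=27, A5=37. Nearest is L9 (4).
From L9: distances to unvisited — U4=12, P2=22, J3=23, A5=33. Nearest is U4 (12).
From U4: distances to unvisited — J3=11, A5=22, P2=29. Nearest is J3 (11).
From J3: distances to unvisited — P2=31, A5=32. Nearest is P2 (31).
From P2: distances to unvisited — A5=34. Nearest is A5 (34).
Return A5→DC: 37.
Total = 4 + 12 + 11 + 31 + 34 + 37 = 129.

Nearest-neighbour total = 129 km; route DC → L9 → U4 → J3 → P2 → A5 → DC.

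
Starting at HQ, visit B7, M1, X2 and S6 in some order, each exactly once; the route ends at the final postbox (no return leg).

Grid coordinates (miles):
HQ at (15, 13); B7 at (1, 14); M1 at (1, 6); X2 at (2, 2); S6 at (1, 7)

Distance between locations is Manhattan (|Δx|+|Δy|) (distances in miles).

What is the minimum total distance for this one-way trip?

There are 4! = 24 possible orderings.
HQ - B7 - M1 - X2 - S6: 15+8+5+6 = 34
HQ - B7 - M1 - S6 - X2: 15+8+1+6 = 30
HQ - B7 - X2 - M1 - S6: 15+13+5+1 = 34
HQ - B7 - X2 - S6 - M1: 15+13+6+1 = 35
HQ - B7 - S6 - M1 - X2: 15+7+1+5 = 28
HQ - B7 - S6 - X2 - M1: 15+7+6+5 = 33
HQ - M1 - B7 - X2 - S6: 21+8+13+6 = 48
HQ - M1 - B7 - S6 - X2: 21+8+7+6 = 42
HQ - M1 - X2 - B7 - S6: 21+5+13+7 = 46
HQ - M1 - X2 - S6 - B7: 21+5+6+7 = 39
HQ - M1 - S6 - B7 - X2: 21+1+7+13 = 42
HQ - M1 - S6 - X2 - B7: 21+1+6+13 = 41
HQ - X2 - B7 - M1 - S6: 24+13+8+1 = 46
HQ - X2 - B7 - S6 - M1: 24+13+7+1 = 45
… (10 more)
The minimum is 28.
One shortest path: HQ → B7 → S6 → M1 → X2.

Shortest open route: 28 miles.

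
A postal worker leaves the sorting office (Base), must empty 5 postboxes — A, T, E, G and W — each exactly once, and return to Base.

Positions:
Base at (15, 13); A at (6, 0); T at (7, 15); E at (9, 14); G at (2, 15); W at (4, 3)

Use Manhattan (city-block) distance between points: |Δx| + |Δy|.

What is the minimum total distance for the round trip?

56 — the shortest possible round trip.

There are 60 distinct closed tours to check (reversals are equivalent).
Base-A-T-E-G-W-Base: 22+16+3+8+14+21 = 84
Base-A-T-E-W-G-Base: 22+16+3+16+14+15 = 86
Base-A-T-G-E-W-Base: 22+16+5+8+16+21 = 88
Base-A-T-G-W-E-Base: 22+16+5+14+16+7 = 80
Base-A-T-W-E-G-Base: 22+16+15+16+8+15 = 92
Base-A-T-W-G-E-Base: 22+16+15+14+8+7 = 82
Base-A-E-T-G-W-Base: 22+17+3+5+14+21 = 82
Base-A-E-T-W-G-Base: 22+17+3+15+14+15 = 86
Base-A-E-G-T-W-Base: 22+17+8+5+15+21 = 88
Base-A-E-G-W-T-Base: 22+17+8+14+15+10 = 86
Base-A-E-W-T-G-Base: 22+17+16+15+5+15 = 90
Base-A-E-W-G-T-Base: 22+17+16+14+5+10 = 84
Base-A-G-T-E-W-Base: 22+19+5+3+16+21 = 86
Base-A-G-T-W-E-Base: 22+19+5+15+16+7 = 84
… (46 more)
Base-A-W-G-T-E-Base: 22+5+14+5+3+7 = 56  ← best
The minimum is 56.
One optimal route: Base → A → W → G → T → E → Base (or its reverse).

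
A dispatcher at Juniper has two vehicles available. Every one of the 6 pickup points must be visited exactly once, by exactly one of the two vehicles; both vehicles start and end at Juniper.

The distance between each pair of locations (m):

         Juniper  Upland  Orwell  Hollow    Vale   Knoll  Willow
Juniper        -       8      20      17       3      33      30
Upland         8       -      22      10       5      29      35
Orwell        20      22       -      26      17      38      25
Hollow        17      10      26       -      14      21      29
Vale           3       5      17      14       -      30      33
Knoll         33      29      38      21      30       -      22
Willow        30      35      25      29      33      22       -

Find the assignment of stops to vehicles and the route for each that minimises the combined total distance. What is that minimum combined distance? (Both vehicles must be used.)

Minimum combined distance: 112 m.

Try each way of splitting the stops between the two vehicles (each non-empty) and, for each split, find the best tour for each vehicle:
  {Upland} + {Orwell, Hollow, Vale, Knoll, Willow}: 16 + 105 = 121
  {Orwell} + {Upland, Hollow, Vale, Knoll, Willow}: 40 + 91 = 131
  {Upland, Orwell} + {Hollow, Vale, Knoll, Willow}: 50 + 90 = 140
  {Hollow} + {Upland, Orwell, Vale, Knoll, Willow}: 34 + 104 = 138
  {Upland, Hollow} + {Orwell, Vale, Knoll, Willow}: 35 + 100 = 135
  {Orwell, Hollow} + {Upland, Vale, Knoll, Willow}: 63 + 89 = 152
  … (31 splits in total)
  {Vale} + {Upland, Orwell, Hollow, Knoll, Willow}: 6 + 106 = 112  ← best
Best: vehicle 1 Juniper → Vale → Juniper = 6; vehicle 2 Juniper → Upland → Hollow → Knoll → Willow → Orwell → Juniper = 106; combined 112.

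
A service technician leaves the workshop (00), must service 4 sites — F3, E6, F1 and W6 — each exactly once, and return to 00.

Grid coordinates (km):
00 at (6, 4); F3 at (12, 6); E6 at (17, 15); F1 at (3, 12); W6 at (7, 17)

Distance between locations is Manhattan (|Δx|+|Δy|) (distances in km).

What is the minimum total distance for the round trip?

There are 12 distinct closed tours to check (reversals are equivalent).
00-F3-E6-F1-W6-00: 8+14+17+9+14 = 62
00-F3-E6-W6-F1-00: 8+14+12+9+11 = 54
00-F3-F1-E6-W6-00: 8+15+17+12+14 = 66
00-F3-F1-W6-E6-00: 8+15+9+12+22 = 66
00-F3-W6-E6-F1-00: 8+16+12+17+11 = 64
00-F3-W6-F1-E6-00: 8+16+9+17+22 = 72
00-E6-F3-F1-W6-00: 22+14+15+9+14 = 74
00-E6-F3-W6-F1-00: 22+14+16+9+11 = 72
00-E6-F1-F3-W6-00: 22+17+15+16+14 = 84
00-E6-W6-F3-F1-00: 22+12+16+15+11 = 76
00-F1-F3-E6-W6-00: 11+15+14+12+14 = 66
00-F1-E6-F3-W6-00: 11+17+14+16+14 = 72
The minimum is 54.
One optimal route: 00 → F3 → E6 → W6 → F1 → 00 (or its reverse).

54 km — the shortest possible round trip.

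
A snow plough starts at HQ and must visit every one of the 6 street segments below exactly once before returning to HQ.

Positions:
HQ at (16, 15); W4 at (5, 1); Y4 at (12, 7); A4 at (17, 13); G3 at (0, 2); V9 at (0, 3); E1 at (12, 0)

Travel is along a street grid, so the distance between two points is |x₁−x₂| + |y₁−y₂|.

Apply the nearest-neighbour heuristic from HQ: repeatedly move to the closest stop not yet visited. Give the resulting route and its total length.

At HQ the remaining stops are A4 3, Y4 12, E1 19, W4 25, V9 28, G3 29; go to A4.
At A4 the remaining stops are Y4 11, E1 18, W4 24, V9 27, G3 28; go to Y4.
At Y4 the remaining stops are E1 7, W4 13, V9 16, G3 17; go to E1.
At E1 the remaining stops are W4 8, G3 14, V9 15; go to W4.
At W4 the remaining stops are G3 6, V9 7; go to G3.
At G3 the remaining stops are V9 1; go to V9.
Return V9→HQ: 28.
Total = 3 + 11 + 7 + 8 + 6 + 1 + 28 = 64.

64 along HQ → A4 → Y4 → E1 → W4 → G3 → V9 → HQ.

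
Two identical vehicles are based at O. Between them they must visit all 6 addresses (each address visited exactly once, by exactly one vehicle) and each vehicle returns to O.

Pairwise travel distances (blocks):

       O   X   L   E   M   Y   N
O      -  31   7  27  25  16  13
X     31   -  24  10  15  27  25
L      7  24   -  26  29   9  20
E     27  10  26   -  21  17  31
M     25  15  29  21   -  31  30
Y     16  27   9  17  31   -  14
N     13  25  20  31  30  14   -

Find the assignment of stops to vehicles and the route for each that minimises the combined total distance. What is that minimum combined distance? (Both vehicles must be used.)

Minimum combined distance: 108 blocks.

Check every non-empty split of the stops between the two vehicles; for each half take its own optimal tour:
  {X} + {L, E, M, Y, N}: 62 + 97 = 159
  {L} + {X, E, M, Y, N}: 14 + 94 = 108
  {X, L} + {E, M, Y, N}: 62 + 90 = 152
  {E} + {X, L, M, Y, N}: 54 + 95 = 149
  {X, E} + {L, M, Y, N}: 68 + 85 = 153
  {L, E} + {X, M, Y, N}: 60 + 94 = 154
  … (31 splits in total)
Best: vehicle 1 O → L → O = 14; vehicle 2 O → M → X → E → Y → N → O = 94; combined 108.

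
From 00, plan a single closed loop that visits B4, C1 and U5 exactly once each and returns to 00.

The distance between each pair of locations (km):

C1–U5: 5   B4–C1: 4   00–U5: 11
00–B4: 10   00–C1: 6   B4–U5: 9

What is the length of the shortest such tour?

00→B4→C1→U5→00: 10+4+5+11 = 30
00→B4→U5→C1→00: 10+9+5+6 = 30
00→C1→B4→U5→00: 6+4+9+11 = 30
The minimum is 30.
One optimal route: 00 → B4 → C1 → U5 → 00 (or its reverse).

Minimum total distance: 30 km.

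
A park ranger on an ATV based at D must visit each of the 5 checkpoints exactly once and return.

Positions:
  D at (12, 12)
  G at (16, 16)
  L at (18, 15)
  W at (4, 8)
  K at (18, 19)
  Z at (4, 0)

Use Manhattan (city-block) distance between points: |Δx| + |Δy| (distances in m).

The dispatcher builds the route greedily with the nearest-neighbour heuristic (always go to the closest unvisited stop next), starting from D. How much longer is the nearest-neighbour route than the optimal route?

D: G=8, L=9, W=12, K=13, Z=20 ⇒ G
G: L=3, K=5, W=20, Z=28 ⇒ L
L: K=4, W=21, Z=29 ⇒ K
K: W=25, Z=33 ⇒ W
W: Z=8 ⇒ Z
NN route D → G → L → K → W → Z → D costs 68.
Optimal: D → G → K → L → W → Z → D costs 66 (by enumerating all 60 distinct tours).
Excess = 68 − 66 = 2.

2 m longer than the optimal tour.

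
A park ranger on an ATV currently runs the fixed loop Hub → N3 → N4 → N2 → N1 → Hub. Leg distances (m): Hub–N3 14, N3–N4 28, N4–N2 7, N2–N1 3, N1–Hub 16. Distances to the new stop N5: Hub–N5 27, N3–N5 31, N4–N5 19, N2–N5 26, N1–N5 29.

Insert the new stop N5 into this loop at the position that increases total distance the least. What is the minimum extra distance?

Insertion cost between consecutive stops i–j is d(i,N5) + d(N5,j) − d(i,j):
  between Hub and N3: 27 + 31 − 14 = 44
  between N3 and N4: 31 + 19 − 28 = 22
  between N4 and N2: 19 + 26 − 7 = 38
  between N2 and N1: 26 + 29 − 3 = 52
  between N1 and Hub: 29 + 27 − 16 = 40
Cheapest insertion is between N3 and N4, adding 22.
New total = 68 + 22 = 90.

Adding 22 m by placing N5 on the N3–N4 leg.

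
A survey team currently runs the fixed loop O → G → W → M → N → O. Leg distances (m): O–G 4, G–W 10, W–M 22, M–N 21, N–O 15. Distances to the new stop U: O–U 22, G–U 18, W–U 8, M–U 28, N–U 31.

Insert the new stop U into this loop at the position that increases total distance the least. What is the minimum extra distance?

Minimum extra distance: 14 m, inserting U between W and M.

Insertion cost between consecutive stops i–j is d(i,U) + d(U,j) − d(i,j):
  between O and G: 22 + 18 − 4 = 36
  between G and W: 18 + 8 − 10 = 16
  between W and M: 8 + 28 − 22 = 14
  between M and N: 28 + 31 − 21 = 38
  between N and O: 31 + 22 − 15 = 38
Cheapest insertion is between W and M, adding 14.
New total = 72 + 14 = 86.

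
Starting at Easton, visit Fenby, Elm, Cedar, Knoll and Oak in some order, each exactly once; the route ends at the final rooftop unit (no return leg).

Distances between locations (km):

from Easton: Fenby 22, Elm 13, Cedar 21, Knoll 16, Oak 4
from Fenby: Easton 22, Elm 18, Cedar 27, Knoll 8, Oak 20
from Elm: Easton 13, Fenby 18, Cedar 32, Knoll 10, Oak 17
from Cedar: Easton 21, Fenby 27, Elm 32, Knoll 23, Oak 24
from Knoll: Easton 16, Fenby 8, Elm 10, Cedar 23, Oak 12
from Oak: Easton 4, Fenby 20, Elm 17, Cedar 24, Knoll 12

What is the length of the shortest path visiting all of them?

66 km — the minimum one-way total.

There are 5! = 120 possible orderings.
Easton → Fenby → Elm → Cedar → Knoll → Oak: 22+18+32+23+12 = 107
Easton → Fenby → Elm → Cedar → Oak → Knoll: 22+18+32+24+12 = 108
Easton → Fenby → Elm → Knoll → Cedar → Oak: 22+18+10+23+24 = 97
Easton → Fenby → Elm → Knoll → Oak → Cedar: 22+18+10+12+24 = 86
Easton → Fenby → Elm → Oak → Cedar → Knoll: 22+18+17+24+23 = 104
Easton → Fenby → Elm → Oak → Knoll → Cedar: 22+18+17+12+23 = 92
Easton → Fenby → Cedar → Elm → Knoll → Oak: 22+27+32+10+12 = 103
Easton → Fenby → Cedar → Elm → Oak → Knoll: 22+27+32+17+12 = 110
Easton → Fenby → Cedar → Knoll → Elm → Oak: 22+27+23+10+17 = 99
Easton → Fenby → Cedar → Knoll → Oak → Elm: 22+27+23+12+17 = 101
Easton → Fenby → Cedar → Oak → Elm → Knoll: 22+27+24+17+10 = 100
Easton → Fenby → Cedar → Oak → Knoll → Elm: 22+27+24+12+10 = 95
Easton → Fenby → Knoll → Elm → Cedar → Oak: 22+8+10+32+24 = 96
Easton → Fenby → Knoll → Elm → Oak → Cedar: 22+8+10+17+24 = 81
… (106 more)
Easton → Oak → Elm → Knoll → Fenby → Cedar: 4+17+10+8+27 = 66  ← best
The minimum is 66.
One shortest path: Easton → Oak → Elm → Knoll → Fenby → Cedar.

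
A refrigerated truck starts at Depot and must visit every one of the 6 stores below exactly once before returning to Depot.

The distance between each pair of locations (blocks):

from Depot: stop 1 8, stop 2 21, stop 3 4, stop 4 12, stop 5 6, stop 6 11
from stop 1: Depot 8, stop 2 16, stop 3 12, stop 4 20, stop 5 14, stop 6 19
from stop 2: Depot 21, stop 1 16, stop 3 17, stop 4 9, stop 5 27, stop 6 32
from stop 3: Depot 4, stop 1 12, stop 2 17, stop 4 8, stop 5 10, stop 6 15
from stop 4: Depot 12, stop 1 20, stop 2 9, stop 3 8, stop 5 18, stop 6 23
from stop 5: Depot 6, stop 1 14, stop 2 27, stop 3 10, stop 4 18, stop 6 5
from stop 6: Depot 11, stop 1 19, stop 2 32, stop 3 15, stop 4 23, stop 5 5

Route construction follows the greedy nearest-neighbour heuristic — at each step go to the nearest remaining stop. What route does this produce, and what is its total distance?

Total distance 67 blocks via the nearest-neighbour route Depot → stop 3 → stop 4 → stop 2 → stop 1 → stop 5 → stop 6 → Depot.

At Depot the remaining stops are stop 3 4, stop 5 6, stop 1 8, stop 6 11, stop 4 12, stop 2 21; go to stop 3.
At stop 3 the remaining stops are stop 4 8, stop 5 10, stop 1 12, stop 6 15, stop 2 17; go to stop 4.
At stop 4 the remaining stops are stop 2 9, stop 5 18, stop 1 20, stop 6 23; go to stop 2.
At stop 2 the remaining stops are stop 1 16, stop 5 27, stop 6 32; go to stop 1.
At stop 1 the remaining stops are stop 5 14, stop 6 19; go to stop 5.
At stop 5 the remaining stops are stop 6 5; go to stop 6.
Return stop 6→Depot: 11.
Total = 4 + 8 + 9 + 16 + 14 + 5 + 11 = 67.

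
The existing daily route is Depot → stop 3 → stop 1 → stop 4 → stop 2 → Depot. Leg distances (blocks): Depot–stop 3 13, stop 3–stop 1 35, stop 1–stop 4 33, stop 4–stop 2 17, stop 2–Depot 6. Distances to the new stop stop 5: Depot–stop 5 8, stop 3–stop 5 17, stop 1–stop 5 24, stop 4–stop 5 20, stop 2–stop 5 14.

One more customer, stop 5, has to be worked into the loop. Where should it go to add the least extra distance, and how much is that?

+6 blocks — insert stop 5 between stop 3 and stop 1.

Insertion cost between consecutive stops i–j is d(i,stop 5) + d(stop 5,j) − d(i,j):
  between Depot and stop 3: 8 + 17 − 13 = 12
  between stop 3 and stop 1: 17 + 24 − 35 = 6
  between stop 1 and stop 4: 24 + 20 − 33 = 11
  between stop 4 and stop 2: 20 + 14 − 17 = 17
  between stop 2 and Depot: 14 + 8 − 6 = 16
Cheapest insertion is between stop 3 and stop 1, adding 6.
New total = 104 + 6 = 110.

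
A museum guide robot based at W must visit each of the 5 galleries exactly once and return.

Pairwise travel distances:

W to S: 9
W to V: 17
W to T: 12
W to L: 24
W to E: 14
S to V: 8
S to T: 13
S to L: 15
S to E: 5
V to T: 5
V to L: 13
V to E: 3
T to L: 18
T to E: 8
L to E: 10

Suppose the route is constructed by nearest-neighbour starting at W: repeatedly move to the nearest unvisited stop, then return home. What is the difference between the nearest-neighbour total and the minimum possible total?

10 longer than the optimal tour.

W: S=9, T=12, E=14, V=17, L=24 ⇒ S
S: E=5, V=8, T=13, L=15 ⇒ E
E: V=3, T=8, L=10 ⇒ V
V: T=5, L=13 ⇒ T
T: L=18 ⇒ L
NN route W → S → E → V → T → L → W costs 64.
Optimal: W → S → L → E → V → T → W costs 54 (by enumerating all 60 distinct tours).
Excess = 64 − 54 = 10.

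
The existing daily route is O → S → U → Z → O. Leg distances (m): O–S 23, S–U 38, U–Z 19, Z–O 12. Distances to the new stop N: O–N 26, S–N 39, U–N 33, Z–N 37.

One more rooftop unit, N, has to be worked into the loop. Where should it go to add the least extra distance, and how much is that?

Insertion cost between consecutive stops i–j is d(i,N) + d(N,j) − d(i,j):
  between O and S: 26 + 39 − 23 = 42
  between S and U: 39 + 33 − 38 = 34
  between U and Z: 33 + 37 − 19 = 51
  between Z and O: 37 + 26 − 12 = 51
Cheapest insertion is between S and U, adding 34.
New total = 92 + 34 = 126.

+34 m — insert N between S and U.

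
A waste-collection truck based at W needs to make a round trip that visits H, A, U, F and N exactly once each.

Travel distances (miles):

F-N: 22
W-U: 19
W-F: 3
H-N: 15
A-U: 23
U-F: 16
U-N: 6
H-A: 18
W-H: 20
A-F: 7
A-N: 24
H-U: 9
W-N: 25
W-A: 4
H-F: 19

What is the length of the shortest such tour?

Minimum total distance: 62 miles.

W→H→A→U→F→N→W: 20+18+23+16+22+25 = 124
W→H→A→U→N→F→W: 20+18+23+6+22+3 = 92
W→H→A→F→U→N→W: 20+18+7+16+6+25 = 92
W→H→A→F→N→U→W: 20+18+7+22+6+19 = 92
W→H→A→N→U→F→W: 20+18+24+6+16+3 = 87
W→H→A→N→F→U→W: 20+18+24+22+16+19 = 119
W→H→U→A→F→N→W: 20+9+23+7+22+25 = 106
W→H→U→A→N→F→W: 20+9+23+24+22+3 = 101
W→H→U→F→A→N→W: 20+9+16+7+24+25 = 101
W→H→U→F→N→A→W: 20+9+16+22+24+4 = 95
W→H→U→N→A→F→W: 20+9+6+24+7+3 = 69
W→H→U→N→F→A→W: 20+9+6+22+7+4 = 68
W→H→F→A→U→N→W: 20+19+7+23+6+25 = 100
W→H→F→A→N→U→W: 20+19+7+24+6+19 = 95
… (46 more)
W→A→H→U→N→F→W: 4+18+9+6+22+3 = 62  ← best
The minimum is 62.
One optimal route: W → A → H → U → N → F → W (or its reverse).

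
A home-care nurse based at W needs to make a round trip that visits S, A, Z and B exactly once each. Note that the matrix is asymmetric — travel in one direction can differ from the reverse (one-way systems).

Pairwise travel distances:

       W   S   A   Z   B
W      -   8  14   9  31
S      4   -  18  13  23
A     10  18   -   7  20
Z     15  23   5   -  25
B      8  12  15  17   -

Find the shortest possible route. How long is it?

W→S→A→Z→B→W: 8+18+7+25+8 = 66
W→S→A→B→Z→W: 8+18+20+17+15 = 78
W→S→Z→A→B→W: 8+13+5+20+8 = 54
W→S→Z→B→A→W: 8+13+25+15+10 = 71
W→S→B→A→Z→W: 8+23+15+7+15 = 68
W→S→B→Z→A→W: 8+23+17+5+10 = 63
W→A→S→Z→B→W: 14+18+13+25+8 = 78
W→A→S→B→Z→W: 14+18+23+17+15 = 87
W→A→Z→S→B→W: 14+7+23+23+8 = 75
W→A→Z→B→S→W: 14+7+25+12+4 = 62
W→A→B→S→Z→W: 14+20+12+13+15 = 74
W→A→B→Z→S→W: 14+20+17+23+4 = 78
W→Z→S→A→B→W: 9+23+18+20+8 = 78
W→Z→S→B→A→W: 9+23+23+15+10 = 80
… (10 more)
W→Z→A→B→S→W: 9+5+20+12+4 = 50  ← best
The minimum is 50.
One optimal route: W → Z → A → B → S → W.

50 — the shortest possible round trip.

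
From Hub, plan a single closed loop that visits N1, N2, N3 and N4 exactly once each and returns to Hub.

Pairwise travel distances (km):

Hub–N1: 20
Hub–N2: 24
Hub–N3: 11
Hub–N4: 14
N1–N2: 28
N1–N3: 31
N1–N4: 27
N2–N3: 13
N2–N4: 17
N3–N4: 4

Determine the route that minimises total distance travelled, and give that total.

Minimum total distance: 79 km.

Hub - N1 - N2 - N3 - N4 - Hub: 20+28+13+4+14 = 79
Hub - N1 - N2 - N4 - N3 - Hub: 20+28+17+4+11 = 80
Hub - N1 - N3 - N2 - N4 - Hub: 20+31+13+17+14 = 95
Hub - N1 - N3 - N4 - N2 - Hub: 20+31+4+17+24 = 96
Hub - N1 - N4 - N2 - N3 - Hub: 20+27+17+13+11 = 88
Hub - N1 - N4 - N3 - N2 - Hub: 20+27+4+13+24 = 88
Hub - N2 - N1 - N3 - N4 - Hub: 24+28+31+4+14 = 101
Hub - N2 - N1 - N4 - N3 - Hub: 24+28+27+4+11 = 94
Hub - N2 - N3 - N1 - N4 - Hub: 24+13+31+27+14 = 109
Hub - N2 - N4 - N1 - N3 - Hub: 24+17+27+31+11 = 110
Hub - N3 - N1 - N2 - N4 - Hub: 11+31+28+17+14 = 101
Hub - N3 - N2 - N1 - N4 - Hub: 11+13+28+27+14 = 93
The minimum is 79.
One optimal route: Hub → N1 → N2 → N3 → N4 → Hub (or its reverse).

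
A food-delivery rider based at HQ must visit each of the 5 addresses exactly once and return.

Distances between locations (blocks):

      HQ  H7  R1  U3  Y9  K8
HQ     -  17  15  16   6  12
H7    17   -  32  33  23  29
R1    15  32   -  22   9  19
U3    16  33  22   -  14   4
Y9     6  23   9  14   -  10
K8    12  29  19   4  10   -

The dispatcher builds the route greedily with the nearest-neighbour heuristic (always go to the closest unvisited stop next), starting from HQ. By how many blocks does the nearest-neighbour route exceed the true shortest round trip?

HQ: Y9=6, K8=12, R1=15, U3=16, H7=17 ⇒ Y9
Y9: R1=9, K8=10, U3=14, H7=23 ⇒ R1
R1: K8=19, U3=22, H7=32 ⇒ K8
K8: U3=4, H7=29 ⇒ U3
U3: H7=33 ⇒ H7
NN route HQ → Y9 → R1 → K8 → U3 → H7 → HQ costs 88.
Optimal: HQ → H7 → Y9 → R1 → U3 → K8 → HQ costs 87 (by enumerating all 60 distinct tours).
Excess = 88 − 87 = 1.

1 blocks longer than the optimal tour.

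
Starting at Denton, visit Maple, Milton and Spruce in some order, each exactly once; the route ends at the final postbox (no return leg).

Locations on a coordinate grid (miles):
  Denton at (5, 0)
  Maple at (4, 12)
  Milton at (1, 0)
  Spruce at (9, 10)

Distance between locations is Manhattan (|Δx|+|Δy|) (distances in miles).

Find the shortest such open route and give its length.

There are 3! = 6 possible orderings.
Denton→Maple→Milton→Spruce: 13+15+18 = 46
Denton→Maple→Spruce→Milton: 13+7+18 = 38
Denton→Milton→Maple→Spruce: 4+15+7 = 26
Denton→Milton→Spruce→Maple: 4+18+7 = 29
Denton→Spruce→Maple→Milton: 14+7+15 = 36
Denton→Spruce→Milton→Maple: 14+18+15 = 47
The minimum is 26.
One shortest path: Denton → Milton → Maple → Spruce.

26 miles — the minimum one-way total.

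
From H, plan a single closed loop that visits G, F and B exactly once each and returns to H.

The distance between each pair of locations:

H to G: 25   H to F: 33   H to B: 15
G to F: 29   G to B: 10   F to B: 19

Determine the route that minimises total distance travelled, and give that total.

Minimum total distance: 87.

With 3 stops there are 3!/2 = 3 distinct round trips (a route and its reverse cost the same).
H → G → F → B → H: 25+29+19+15 = 88
H → G → B → F → H: 25+10+19+33 = 87
H → F → G → B → H: 33+29+10+15 = 87
The minimum is 87.
One optimal route: H → G → B → F → H (or its reverse).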